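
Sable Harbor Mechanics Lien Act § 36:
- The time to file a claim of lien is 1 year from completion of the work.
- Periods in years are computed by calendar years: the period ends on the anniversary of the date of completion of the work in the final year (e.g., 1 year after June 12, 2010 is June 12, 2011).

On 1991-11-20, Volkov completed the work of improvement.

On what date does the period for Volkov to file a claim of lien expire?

1 year after 1991-11-20 is November 20, 1992.

November 20, 1992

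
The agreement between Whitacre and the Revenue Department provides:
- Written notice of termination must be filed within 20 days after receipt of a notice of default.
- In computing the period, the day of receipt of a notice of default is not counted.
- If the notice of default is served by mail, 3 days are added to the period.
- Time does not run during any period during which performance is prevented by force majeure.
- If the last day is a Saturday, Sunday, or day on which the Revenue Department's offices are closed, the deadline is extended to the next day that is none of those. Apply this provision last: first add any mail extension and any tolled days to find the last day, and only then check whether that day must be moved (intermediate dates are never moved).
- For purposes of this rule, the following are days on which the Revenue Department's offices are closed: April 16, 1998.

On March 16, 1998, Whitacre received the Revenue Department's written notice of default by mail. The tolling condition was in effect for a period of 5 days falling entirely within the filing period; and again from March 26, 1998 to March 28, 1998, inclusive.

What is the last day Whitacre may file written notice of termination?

April 17, 1998

20 days after March 16, 1998 is April 5, 1998.
Service was by mail, adding 3 days: April 5, 1998 + 3 days = April 8, 1998.
Tolling adds 5 days: April 8, 1998 + 5 days = April 13, 1998.
From March 26, 1998 through March 28, 1998 inclusive is 3 days; tolling adds 3 days: April 13, 1998 + 3 days = April 16, 1998.
April 16, 1998 is a listed holiday. The next qualifying day is April 17, 1998.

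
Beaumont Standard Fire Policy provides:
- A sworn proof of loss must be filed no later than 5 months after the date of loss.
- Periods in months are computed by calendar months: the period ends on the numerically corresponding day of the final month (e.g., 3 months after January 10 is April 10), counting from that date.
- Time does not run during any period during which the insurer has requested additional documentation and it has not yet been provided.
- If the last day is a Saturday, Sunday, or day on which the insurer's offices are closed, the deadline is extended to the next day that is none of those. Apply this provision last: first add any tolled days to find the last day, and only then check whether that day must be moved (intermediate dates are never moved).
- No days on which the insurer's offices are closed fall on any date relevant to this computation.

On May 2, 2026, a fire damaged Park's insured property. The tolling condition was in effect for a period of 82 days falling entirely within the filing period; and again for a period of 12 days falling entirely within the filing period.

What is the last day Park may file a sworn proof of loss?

January 4, 2027

5 months after May 2, 2026 is October 2, 2026.
Tolling adds 82 days: October 2, 2026 + 82 days = December 23, 2026.
Tolling adds 12 days: December 23, 2026 + 12 days = January 4, 2027.
January 4, 2027 is a Monday and not a day on which the insurer's offices are closed, so no extension applies.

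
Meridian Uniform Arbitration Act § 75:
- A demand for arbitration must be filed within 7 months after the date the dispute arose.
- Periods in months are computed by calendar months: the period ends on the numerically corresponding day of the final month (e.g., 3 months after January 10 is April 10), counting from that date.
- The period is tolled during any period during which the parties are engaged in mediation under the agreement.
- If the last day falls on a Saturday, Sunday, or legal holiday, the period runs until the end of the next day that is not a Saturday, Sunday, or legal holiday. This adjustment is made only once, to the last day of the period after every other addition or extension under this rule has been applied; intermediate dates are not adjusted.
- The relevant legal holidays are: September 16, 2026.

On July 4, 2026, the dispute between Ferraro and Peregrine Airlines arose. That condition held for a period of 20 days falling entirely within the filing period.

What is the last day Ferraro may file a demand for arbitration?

7 months after July 4, 2026 is February 4, 2027.
Tolling adds 20 days: February 4, 2027 + 20 days = February 24, 2027.
February 24, 2027 is a Wednesday and not a legal holiday, so no extension applies.

February 24, 2027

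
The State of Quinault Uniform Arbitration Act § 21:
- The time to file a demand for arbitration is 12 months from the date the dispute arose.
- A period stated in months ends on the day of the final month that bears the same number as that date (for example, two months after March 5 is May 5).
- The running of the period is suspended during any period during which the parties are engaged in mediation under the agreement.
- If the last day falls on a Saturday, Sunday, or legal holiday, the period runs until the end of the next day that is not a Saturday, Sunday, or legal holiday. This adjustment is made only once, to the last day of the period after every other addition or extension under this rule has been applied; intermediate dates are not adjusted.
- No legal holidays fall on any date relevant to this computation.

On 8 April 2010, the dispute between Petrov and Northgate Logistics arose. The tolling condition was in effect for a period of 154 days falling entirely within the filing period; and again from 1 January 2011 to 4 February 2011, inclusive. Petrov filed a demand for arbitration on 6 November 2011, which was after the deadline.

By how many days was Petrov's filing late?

23 days

12 months after 8 April 2010 is April 8, 2011.
Tolling adds 154 days: April 8, 2011 + 154 days = September 9, 2011.
From January 1, 2011 through February 4, 2011 inclusive is 35 days; tolling adds 35 days: September 9, 2011 + 35 days = October 14, 2011.
October 14, 2011 is a Friday and not a legal holiday, so no extension applies.
The deadline is October 14, 2011; from October 14, 2011 to November 6, 2011 is 23 days.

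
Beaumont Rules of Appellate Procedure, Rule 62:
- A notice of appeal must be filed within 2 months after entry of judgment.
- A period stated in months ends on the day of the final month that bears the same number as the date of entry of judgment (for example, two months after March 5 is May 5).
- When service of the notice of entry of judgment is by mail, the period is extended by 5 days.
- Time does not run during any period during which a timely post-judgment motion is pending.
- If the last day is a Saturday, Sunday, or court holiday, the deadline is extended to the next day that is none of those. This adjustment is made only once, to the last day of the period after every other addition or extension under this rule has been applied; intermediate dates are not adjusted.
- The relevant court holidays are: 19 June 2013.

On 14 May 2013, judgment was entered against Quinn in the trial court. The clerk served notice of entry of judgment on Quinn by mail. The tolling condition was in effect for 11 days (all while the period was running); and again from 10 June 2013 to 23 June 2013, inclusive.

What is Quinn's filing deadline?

2 months after 14 May 2013 is July 14, 2013.
Service was by mail, adding 5 days: July 14, 2013 + 5 days = July 19, 2013.
Tolling adds 11 days: July 19, 2013 + 11 days = July 30, 2013.
From June 10, 2013 through June 23, 2013 inclusive is 14 days; tolling adds 14 days: July 30, 2013 + 14 days = August 13, 2013.
August 13, 2013 is a Tuesday and not a court holiday, so no extension applies.

August 13, 2013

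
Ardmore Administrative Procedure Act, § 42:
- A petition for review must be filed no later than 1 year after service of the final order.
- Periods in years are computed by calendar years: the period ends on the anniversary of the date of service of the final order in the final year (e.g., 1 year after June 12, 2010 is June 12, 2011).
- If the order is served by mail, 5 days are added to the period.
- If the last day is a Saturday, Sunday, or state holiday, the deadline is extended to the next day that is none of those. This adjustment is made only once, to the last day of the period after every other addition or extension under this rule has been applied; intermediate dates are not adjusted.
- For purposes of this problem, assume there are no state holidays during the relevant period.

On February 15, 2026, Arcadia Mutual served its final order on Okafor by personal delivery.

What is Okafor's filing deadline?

February 15, 2027

1 year after February 15, 2026 is February 15, 2027.
Service was not by mail, so no mail extension applies.
February 15, 2027 is a Monday and not a state holiday, so no extension applies.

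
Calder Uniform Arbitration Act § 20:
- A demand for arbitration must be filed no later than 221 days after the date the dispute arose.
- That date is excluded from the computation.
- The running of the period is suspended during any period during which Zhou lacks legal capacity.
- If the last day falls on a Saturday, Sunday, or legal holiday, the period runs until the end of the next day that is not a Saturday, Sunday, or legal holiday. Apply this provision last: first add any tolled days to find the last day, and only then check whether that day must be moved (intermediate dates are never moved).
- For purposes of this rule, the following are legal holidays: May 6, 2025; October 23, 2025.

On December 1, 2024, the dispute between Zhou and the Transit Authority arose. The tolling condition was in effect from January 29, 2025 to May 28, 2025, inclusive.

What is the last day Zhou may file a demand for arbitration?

221 days after December 1, 2024 is July 10, 2025.
From January 29, 2025 through May 28, 2025 inclusive is 120 days; tolling adds 120 days: July 10, 2025 + 120 days = November 7, 2025.
November 7, 2025 is a Friday and not a legal holiday, so no extension applies.

November 7, 2025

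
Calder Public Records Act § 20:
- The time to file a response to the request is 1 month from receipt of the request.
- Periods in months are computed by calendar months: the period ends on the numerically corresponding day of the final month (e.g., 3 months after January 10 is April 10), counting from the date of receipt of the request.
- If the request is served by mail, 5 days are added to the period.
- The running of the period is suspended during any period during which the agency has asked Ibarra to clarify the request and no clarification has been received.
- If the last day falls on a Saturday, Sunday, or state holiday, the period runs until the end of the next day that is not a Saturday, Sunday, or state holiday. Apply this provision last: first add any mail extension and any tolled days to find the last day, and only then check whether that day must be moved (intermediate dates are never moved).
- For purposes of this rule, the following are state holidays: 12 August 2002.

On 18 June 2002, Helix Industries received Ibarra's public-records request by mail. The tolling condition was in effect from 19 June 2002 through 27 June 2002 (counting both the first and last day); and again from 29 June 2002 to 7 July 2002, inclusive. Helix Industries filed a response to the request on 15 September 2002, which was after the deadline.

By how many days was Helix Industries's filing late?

1 month after 18 June 2002 is July 18, 2002.
Service was by mail, adding 5 days: July 18, 2002 + 5 days = July 23, 2002.
From June 19, 2002 through June 27, 2002 inclusive is 9 days; tolling adds 9 days: July 23, 2002 + 9 days = August 1, 2002.
From June 29, 2002 through July 7, 2002 inclusive is 9 days; tolling adds 9 days: August 1, 2002 + 9 days = August 10, 2002.
August 10, 2002 is Saturday; August 11, 2002 is Sunday; August 12, 2002 is a listed holiday. The next qualifying day is August 13, 2002.
The deadline is August 13, 2002; from August 13, 2002 to September 15, 2002 is 33 days.

33 days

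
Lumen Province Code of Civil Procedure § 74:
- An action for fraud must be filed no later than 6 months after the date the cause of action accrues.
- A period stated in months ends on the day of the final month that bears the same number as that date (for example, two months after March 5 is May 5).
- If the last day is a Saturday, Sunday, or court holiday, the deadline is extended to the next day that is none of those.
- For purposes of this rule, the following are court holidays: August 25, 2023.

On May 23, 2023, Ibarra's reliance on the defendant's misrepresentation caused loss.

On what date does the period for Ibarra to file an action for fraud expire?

November 23, 2023

6 months after May 23, 2023 is November 23, 2023.
November 23, 2023 is a Thursday and not a court holiday, so no extension applies.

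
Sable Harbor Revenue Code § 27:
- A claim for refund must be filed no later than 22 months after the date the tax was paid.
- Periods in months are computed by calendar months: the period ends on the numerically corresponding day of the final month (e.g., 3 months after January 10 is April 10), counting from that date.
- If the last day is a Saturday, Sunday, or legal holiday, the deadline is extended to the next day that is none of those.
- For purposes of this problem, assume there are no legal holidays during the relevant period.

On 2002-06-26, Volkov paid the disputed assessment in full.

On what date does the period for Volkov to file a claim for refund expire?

April 26, 2004

22 months after 2002-06-26 is April 26, 2004.
April 26, 2004 is a Monday and not a legal holiday, so no extension applies.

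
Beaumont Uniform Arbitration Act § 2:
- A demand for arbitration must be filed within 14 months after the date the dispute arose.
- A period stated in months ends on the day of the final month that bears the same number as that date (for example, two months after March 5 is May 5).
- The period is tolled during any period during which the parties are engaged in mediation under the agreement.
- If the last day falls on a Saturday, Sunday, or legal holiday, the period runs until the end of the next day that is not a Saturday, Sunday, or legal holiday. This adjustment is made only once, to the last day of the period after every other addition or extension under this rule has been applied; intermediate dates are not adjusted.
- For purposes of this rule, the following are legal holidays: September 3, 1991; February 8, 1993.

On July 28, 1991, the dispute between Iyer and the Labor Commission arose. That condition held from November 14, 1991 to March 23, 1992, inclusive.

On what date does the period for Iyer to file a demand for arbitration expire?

14 months after July 28, 1991 is September 28, 1992.
From November 14, 1991 through March 23, 1992 inclusive is 131 days; tolling adds 131 days: September 28, 1992 + 131 days = February 6, 1993.
February 6, 1993 is Saturday; February 7, 1993 is Sunday; February 8, 1993 is a listed holiday. The next qualifying day is February 9, 1993.

February 9, 1993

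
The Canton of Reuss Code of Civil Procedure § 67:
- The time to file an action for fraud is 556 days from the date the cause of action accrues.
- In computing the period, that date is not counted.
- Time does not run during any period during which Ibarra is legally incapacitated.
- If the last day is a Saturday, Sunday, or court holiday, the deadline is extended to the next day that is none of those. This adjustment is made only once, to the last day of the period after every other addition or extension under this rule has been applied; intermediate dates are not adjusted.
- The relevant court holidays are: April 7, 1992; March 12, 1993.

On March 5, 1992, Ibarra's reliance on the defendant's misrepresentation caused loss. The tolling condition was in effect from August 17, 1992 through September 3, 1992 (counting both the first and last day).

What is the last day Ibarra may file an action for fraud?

556 days after March 5, 1992 is September 12, 1993.
From August 17, 1992 through September 3, 1992 inclusive is 18 days; tolling adds 18 days: September 12, 1993 + 18 days = September 30, 1993.
September 30, 1993 is a Thursday and not a court holiday, so no extension applies.

September 30, 1993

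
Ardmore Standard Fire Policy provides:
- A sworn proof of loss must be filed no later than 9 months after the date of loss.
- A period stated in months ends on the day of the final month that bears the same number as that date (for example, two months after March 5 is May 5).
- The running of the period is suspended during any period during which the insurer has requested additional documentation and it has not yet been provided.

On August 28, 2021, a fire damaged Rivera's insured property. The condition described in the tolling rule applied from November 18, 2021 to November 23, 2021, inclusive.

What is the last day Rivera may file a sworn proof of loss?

9 months after August 28, 2021 is May 28, 2022.
From November 18, 2021 through November 23, 2021 inclusive is 6 days; tolling adds 6 days: May 28, 2022 + 6 days = June 3, 2022.

June 3, 2022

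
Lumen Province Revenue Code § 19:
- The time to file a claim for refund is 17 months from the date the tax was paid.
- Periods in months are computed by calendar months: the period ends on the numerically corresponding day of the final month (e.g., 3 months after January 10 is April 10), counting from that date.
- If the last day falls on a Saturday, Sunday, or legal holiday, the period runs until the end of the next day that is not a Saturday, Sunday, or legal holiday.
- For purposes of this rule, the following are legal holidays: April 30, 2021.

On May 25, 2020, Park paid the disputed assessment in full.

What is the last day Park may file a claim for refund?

October 25, 2021

17 months after May 25, 2020 is October 25, 2021.
October 25, 2021 is a Monday and not a legal holiday, so no extension applies.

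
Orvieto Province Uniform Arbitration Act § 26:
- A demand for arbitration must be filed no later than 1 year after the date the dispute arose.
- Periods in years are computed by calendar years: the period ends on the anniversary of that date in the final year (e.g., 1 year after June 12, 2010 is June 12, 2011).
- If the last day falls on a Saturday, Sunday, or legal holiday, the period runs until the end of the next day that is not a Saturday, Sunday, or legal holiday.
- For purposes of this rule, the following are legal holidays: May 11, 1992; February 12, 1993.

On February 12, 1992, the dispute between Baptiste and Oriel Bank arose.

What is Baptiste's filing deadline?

February 15, 1993

1 year after February 12, 1992 is February 12, 1993.
February 12, 1993 is a listed holiday; February 13, 1993 is Saturday; February 14, 1993 is Sunday. The next qualifying day is February 15, 1993.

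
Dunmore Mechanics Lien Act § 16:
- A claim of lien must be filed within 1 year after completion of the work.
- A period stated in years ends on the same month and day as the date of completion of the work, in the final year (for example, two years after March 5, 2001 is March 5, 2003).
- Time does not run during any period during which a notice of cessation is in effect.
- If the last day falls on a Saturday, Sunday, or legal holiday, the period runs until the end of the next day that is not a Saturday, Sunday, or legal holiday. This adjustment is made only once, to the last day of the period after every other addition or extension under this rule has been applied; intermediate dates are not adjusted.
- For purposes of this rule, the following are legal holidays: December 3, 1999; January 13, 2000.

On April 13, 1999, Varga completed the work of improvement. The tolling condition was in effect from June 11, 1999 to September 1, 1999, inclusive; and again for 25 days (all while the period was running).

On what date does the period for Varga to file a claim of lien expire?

1 year after April 13, 1999 is April 13, 2000.
From June 11, 1999 through September 1, 1999 inclusive is 83 days; tolling adds 83 days: April 13, 2000 + 83 days = July 5, 2000.
Tolling adds 25 days: July 5, 2000 + 25 days = July 30, 2000.
July 30, 2000 is Sunday. The next qualifying day is July 31, 2000.

July 31, 2000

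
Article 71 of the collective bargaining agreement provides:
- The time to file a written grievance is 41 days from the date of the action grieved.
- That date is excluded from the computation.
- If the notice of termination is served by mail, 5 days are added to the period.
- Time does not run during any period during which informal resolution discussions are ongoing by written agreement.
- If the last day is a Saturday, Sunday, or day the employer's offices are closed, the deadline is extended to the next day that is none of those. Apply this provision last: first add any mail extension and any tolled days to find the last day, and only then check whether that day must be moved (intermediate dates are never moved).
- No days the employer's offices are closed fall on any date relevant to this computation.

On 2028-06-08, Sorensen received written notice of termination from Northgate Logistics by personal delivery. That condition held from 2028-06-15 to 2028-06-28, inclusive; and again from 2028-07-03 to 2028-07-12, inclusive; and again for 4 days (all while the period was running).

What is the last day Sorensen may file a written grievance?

41 days after 2028-06-08 is July 19, 2028.
Service was not by mail, so no mail extension applies.
From June 15, 2028 through June 28, 2028 inclusive is 14 days; tolling adds 14 days: July 19, 2028 + 14 days = August 2, 2028.
From July 3, 2028 through July 12, 2028 inclusive is 10 days; tolling adds 10 days: August 2, 2028 + 10 days = August 12, 2028.
Tolling adds 4 days: August 12, 2028 + 4 days = August 16, 2028.
August 16, 2028 is a Wednesday and not a day the employer's offices are closed, so no extension applies.

August 16, 2028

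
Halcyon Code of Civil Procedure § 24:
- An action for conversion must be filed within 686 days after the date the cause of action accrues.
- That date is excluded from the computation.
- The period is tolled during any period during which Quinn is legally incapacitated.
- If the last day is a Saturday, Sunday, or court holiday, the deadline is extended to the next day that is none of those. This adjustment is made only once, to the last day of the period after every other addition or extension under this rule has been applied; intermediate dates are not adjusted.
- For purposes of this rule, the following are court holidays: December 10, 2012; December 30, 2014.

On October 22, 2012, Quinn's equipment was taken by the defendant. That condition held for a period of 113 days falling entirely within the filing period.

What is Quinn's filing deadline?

December 31, 2014

686 days after October 22, 2012 is September 8, 2014.
Tolling adds 113 days: September 8, 2014 + 113 days = December 30, 2014.
December 30, 2014 is a listed holiday. The next qualifying day is December 31, 2014.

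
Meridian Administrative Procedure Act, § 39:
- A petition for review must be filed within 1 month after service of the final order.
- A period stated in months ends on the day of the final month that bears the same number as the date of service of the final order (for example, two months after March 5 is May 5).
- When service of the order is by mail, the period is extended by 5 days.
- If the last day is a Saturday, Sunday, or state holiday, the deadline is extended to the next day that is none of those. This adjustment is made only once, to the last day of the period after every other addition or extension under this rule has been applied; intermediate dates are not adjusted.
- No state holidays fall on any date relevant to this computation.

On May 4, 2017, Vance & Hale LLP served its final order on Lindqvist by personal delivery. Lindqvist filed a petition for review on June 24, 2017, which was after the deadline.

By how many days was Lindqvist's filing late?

19 days

1 month after May 4, 2017 is June 4, 2017.
Service was not by mail, so no mail extension applies.
June 4, 2017 is Sunday. The next qualifying day is June 5, 2017.
The deadline is June 5, 2017; from June 5, 2017 to June 24, 2017 is 19 days.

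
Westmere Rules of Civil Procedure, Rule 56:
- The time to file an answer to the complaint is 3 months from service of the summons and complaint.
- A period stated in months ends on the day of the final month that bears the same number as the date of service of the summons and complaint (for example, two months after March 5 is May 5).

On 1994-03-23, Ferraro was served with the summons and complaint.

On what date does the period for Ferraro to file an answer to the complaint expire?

3 months after 1994-03-23 is June 23, 1994.

June 23, 1994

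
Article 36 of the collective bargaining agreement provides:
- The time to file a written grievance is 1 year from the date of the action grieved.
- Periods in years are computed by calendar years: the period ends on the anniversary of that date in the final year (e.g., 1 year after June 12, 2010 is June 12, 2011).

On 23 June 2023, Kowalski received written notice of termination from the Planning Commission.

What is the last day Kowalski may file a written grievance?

June 23, 2024

1 year after 23 June 2023 is June 23, 2024.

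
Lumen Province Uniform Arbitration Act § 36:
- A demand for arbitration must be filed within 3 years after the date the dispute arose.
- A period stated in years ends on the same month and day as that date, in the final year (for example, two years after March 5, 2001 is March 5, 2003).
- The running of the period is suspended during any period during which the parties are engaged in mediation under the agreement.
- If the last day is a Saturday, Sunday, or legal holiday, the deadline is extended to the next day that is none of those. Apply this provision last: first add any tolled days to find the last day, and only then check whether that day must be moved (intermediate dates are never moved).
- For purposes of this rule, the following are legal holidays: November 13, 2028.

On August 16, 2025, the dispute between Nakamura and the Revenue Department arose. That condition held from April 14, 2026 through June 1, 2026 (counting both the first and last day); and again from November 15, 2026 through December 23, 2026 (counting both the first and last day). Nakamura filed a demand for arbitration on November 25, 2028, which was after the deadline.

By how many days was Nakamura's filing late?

11 days

3 years after August 16, 2025 is August 16, 2028.
From April 14, 2026 through June 1, 2026 inclusive is 49 days; tolling adds 49 days: August 16, 2028 + 49 days = October 4, 2028.
From November 15, 2026 through December 23, 2026 inclusive is 39 days; tolling adds 39 days: October 4, 2028 + 39 days = November 12, 2028.
November 12, 2028 is Sunday; November 13, 2028 is a listed holiday. The next qualifying day is November 14, 2028.
The deadline is November 14, 2028; from November 14, 2028 to November 25, 2028 is 11 days.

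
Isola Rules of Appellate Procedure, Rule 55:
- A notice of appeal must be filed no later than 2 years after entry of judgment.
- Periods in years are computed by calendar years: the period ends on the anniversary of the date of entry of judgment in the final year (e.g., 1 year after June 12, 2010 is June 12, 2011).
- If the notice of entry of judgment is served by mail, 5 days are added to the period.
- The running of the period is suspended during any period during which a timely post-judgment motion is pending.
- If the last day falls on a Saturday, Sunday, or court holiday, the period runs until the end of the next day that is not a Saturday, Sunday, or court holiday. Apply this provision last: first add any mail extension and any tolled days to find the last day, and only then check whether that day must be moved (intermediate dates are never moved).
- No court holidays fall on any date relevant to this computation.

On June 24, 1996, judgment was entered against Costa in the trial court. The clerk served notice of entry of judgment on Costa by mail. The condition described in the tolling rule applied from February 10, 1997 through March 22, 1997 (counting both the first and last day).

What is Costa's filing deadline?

August 10, 1998

2 years after June 24, 1996 is June 24, 1998.
Service was by mail, adding 5 days: June 24, 1998 + 5 days = June 29, 1998.
From February 10, 1997 through March 22, 1997 inclusive is 41 days; tolling adds 41 days: June 29, 1998 + 41 days = August 9, 1998.
August 9, 1998 is Sunday. The next qualifying day is August 10, 1998.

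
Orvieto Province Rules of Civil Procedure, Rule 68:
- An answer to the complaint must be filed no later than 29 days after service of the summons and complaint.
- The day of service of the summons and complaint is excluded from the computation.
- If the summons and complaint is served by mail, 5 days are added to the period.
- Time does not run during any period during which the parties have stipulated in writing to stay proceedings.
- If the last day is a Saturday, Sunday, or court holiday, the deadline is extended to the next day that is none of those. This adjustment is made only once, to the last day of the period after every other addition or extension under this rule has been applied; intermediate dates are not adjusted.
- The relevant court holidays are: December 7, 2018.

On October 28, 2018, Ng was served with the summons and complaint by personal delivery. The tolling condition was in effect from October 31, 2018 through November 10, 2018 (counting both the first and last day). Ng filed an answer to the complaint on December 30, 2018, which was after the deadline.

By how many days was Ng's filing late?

20 days

29 days after October 28, 2018 is November 26, 2018.
Service was not by mail, so no mail extension applies.
From October 31, 2018 through November 10, 2018 inclusive is 11 days; tolling adds 11 days: November 26, 2018 + 11 days = December 7, 2018.
December 7, 2018 is a listed holiday; December 8, 2018 is Saturday; December 9, 2018 is Sunday. The next qualifying day is December 10, 2018.
The deadline is December 10, 2018; from December 10, 2018 to December 30, 2018 is 20 days.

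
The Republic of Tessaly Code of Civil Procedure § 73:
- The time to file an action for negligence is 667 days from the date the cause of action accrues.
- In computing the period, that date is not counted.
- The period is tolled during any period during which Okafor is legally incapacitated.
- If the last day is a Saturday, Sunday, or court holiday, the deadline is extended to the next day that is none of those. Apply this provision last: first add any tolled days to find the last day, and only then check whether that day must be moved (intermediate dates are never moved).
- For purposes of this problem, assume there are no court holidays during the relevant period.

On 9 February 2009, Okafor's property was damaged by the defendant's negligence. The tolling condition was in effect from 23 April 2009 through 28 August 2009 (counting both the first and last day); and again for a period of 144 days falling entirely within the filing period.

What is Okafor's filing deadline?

667 days after 9 February 2009 is December 8, 2010.
From April 23, 2009 through August 28, 2009 inclusive is 128 days; tolling adds 128 days: December 8, 2010 + 128 days = April 15, 2011.
Tolling adds 144 days: April 15, 2011 + 144 days = September 6, 2011.
September 6, 2011 is a Tuesday and not a court holiday, so no extension applies.

September 6, 2011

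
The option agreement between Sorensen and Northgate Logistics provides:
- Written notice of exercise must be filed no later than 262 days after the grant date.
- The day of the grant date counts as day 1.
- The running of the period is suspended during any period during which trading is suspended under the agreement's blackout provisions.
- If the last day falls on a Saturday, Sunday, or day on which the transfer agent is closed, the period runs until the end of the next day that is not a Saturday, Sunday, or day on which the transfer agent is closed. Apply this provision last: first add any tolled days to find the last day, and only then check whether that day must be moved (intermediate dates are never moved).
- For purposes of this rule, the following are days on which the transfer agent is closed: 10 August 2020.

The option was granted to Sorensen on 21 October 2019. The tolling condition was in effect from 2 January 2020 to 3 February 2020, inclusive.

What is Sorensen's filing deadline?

August 11, 2020

Counting 21 October 2019 as day 1, day 262 is July 8, 2020.
From January 2, 2020 through February 3, 2020 inclusive is 33 days; tolling adds 33 days: July 8, 2020 + 33 days = August 10, 2020.
August 10, 2020 is a listed holiday. The next qualifying day is August 11, 2020.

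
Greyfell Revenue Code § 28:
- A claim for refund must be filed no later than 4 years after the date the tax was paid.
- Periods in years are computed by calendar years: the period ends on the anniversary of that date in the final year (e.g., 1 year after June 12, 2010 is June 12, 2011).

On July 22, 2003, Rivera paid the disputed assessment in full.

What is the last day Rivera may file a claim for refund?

4 years after July 22, 2003 is July 22, 2007.

July 22, 2007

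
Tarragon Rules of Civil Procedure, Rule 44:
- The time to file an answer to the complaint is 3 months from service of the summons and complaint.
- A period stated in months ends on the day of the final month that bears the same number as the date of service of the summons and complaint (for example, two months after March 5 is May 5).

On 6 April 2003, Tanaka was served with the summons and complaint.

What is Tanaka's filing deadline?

3 months after 6 April 2003 is July 6, 2003.

July 6, 2003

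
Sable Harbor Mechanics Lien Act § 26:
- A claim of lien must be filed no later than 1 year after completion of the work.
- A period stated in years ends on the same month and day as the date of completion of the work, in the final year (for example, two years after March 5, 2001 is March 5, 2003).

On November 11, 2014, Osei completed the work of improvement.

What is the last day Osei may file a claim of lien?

November 11, 2015

1 year after November 11, 2014 is November 11, 2015.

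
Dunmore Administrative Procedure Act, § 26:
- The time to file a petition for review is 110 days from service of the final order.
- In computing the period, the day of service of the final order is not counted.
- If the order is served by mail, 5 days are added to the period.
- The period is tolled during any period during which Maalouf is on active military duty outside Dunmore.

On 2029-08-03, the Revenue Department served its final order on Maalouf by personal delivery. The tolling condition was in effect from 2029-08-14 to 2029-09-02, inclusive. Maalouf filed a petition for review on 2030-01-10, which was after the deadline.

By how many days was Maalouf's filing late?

110 days after 2029-08-03 is November 21, 2029.
Service was not by mail, so no mail extension applies.
From August 14, 2029 through September 2, 2029 inclusive is 20 days; tolling adds 20 days: November 21, 2029 + 20 days = December 11, 2029.
The deadline is December 11, 2029; from December 11, 2029 to January 10, 2030 is 30 days.

30 days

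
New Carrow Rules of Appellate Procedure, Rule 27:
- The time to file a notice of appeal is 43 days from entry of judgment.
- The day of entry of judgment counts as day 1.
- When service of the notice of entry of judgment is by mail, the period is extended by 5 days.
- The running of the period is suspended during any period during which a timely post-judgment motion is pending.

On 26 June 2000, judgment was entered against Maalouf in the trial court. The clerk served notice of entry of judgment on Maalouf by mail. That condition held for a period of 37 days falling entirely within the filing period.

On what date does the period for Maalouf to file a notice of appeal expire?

Counting 26 June 2000 as day 1, day 43 is August 7, 2000.
Service was by mail, adding 5 days: August 7, 2000 + 5 days = August 12, 2000.
Tolling adds 37 days: August 12, 2000 + 37 days = September 18, 2000.

September 18, 2000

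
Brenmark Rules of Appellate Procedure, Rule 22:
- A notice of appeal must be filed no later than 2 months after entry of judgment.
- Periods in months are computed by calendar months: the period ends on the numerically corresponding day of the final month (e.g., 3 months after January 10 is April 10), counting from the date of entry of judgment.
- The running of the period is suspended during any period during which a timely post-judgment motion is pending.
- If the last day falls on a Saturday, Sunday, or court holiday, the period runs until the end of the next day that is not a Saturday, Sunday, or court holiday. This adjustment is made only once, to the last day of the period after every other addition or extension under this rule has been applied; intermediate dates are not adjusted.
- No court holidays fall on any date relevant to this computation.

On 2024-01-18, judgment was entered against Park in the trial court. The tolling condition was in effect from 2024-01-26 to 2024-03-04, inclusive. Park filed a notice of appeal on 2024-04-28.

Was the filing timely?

2 months after 2024-01-18 is March 18, 2024.
From January 26, 2024 through March 4, 2024 inclusive is 39 days; tolling adds 39 days: March 18, 2024 + 39 days = April 26, 2024.
April 26, 2024 is a Friday and not a court holiday, so no extension applies.
The deadline is April 26, 2024; the filing on April 28, 2024 is after that date.

No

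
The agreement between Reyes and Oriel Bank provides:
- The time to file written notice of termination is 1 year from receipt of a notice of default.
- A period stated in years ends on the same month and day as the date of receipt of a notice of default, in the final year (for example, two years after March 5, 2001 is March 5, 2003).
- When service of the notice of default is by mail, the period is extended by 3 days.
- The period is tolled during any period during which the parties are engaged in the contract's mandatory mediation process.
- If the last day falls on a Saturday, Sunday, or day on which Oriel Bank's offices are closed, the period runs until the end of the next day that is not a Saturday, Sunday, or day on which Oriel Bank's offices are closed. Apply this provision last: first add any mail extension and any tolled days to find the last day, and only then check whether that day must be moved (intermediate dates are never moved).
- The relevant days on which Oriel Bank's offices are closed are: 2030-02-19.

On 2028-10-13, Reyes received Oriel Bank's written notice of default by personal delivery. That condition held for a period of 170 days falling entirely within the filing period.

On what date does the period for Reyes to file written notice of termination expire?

April 1, 2030

1 year after 2028-10-13 is October 13, 2029.
Service was not by mail, so no mail extension applies.
Tolling adds 170 days: October 13, 2029 + 170 days = April 1, 2030.
April 1, 2030 is a Monday and not a day on which Oriel Bank's offices are closed, so no extension applies.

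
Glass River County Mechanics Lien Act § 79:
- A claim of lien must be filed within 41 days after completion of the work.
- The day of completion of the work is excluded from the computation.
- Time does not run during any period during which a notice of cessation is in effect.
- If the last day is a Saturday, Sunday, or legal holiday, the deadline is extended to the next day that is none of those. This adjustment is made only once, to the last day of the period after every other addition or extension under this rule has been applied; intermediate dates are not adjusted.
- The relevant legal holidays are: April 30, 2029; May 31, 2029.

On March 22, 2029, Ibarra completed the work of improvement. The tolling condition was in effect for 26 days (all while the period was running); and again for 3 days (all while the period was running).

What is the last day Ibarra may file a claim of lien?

June 1, 2029

41 days after March 22, 2029 is May 2, 2029.
Tolling adds 26 days: May 2, 2029 + 26 days = May 28, 2029.
Tolling adds 3 days: May 28, 2029 + 3 days = May 31, 2029.
May 31, 2029 is a listed holiday. The next qualifying day is June 1, 2029.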